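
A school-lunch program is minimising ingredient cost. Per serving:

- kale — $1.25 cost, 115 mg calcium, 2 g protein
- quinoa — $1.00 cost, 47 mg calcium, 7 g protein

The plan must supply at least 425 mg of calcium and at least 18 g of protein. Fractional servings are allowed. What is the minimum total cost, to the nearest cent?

An LP optimum is at a vertex; with two nutrient constraints at most two foods are used. Check each candidate.
kale only: max(425/115, 18/2) = 9 servings → $11.25.
quinoa only: max(425/47, 18/7) = 9.043 servings → $9.04.
kale + quinoa with both tight: 2.994 servings and 1.716 servings → $5.46.
Cheapest feasible corner: $5.46.

$5.46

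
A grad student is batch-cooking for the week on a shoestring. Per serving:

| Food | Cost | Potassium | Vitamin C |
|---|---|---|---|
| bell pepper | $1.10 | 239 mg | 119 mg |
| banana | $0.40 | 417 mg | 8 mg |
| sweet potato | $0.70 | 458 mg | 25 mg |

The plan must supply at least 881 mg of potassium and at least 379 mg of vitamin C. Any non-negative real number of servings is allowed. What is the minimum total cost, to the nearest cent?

$3.60

Two binding constraints pin down two serving amounts, so the optimal mix uses at most two foods. The candidates are each food alone (scaled to the tighter of potassium/vitamin C) and each pair with both constraints tight.
bell pepper only: max(881/239, 379/119) = 3.686 servings → $4.05.
banana only: max(881/417, 379/8) = 47.38 servings → $18.95.
sweet potato only: max(881/458, 379/25) = 15.16 servings → $10.61.
bell pepper + banana with both tight: 3.165 servings and 0.2988 servings → $3.60.
bell pepper + sweet potato with both tight: 3.123 servings and 0.2938 servings → $3.64.
banana + sweet potato with both targets exact would need a negative amount; discard.
So the least-cost plan costs $3.60.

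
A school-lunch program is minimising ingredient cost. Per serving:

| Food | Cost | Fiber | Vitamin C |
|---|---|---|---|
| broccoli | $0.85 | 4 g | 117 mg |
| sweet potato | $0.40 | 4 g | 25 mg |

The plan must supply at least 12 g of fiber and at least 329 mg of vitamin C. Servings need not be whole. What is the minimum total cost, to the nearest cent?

Minimising a linear cost over {fiber ≥ 12, vitamin C ≥ 329, servings ≥ 0} — the optimum is at a vertex, using one or two foods.
broccoli only: max(12/4, 329/117) = 3 servings → $2.55.
sweet potato only: max(12/4, 329/25) = 13.16 servings → $5.26.
broccoli + sweet potato with both tight: 2.761 servings and 0.2391 servings → $2.44.
So the least-cost plan costs $2.44.

$2.44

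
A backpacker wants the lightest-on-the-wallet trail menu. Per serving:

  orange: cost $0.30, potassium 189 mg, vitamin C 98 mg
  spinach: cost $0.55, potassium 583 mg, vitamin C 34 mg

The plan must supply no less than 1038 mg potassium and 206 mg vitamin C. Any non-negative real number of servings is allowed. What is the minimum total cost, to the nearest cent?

An LP optimum is at a vertex; with two nutrient constraints at most two foods are used. Check each candidate.
orange only: max(1038/189, 206/98) = 5.492 servings → $1.65.
spinach only: max(1038/583, 206/34) = 6.059 servings → $3.33.
orange + spinach with both tight: 1.672 servings and 1.238 servings → $1.18.
Cheapest feasible corner: $1.18.

$1.18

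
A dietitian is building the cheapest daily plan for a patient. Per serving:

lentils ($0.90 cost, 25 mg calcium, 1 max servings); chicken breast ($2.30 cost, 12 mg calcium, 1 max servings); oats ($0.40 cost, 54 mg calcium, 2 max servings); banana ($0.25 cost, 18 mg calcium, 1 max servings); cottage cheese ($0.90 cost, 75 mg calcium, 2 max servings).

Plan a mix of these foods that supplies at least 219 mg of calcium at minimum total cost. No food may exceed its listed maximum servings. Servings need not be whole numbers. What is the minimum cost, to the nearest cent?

Cost per mg of calcium: oats $0.0074, cottage cheese $0.0120, banana $0.0139, lentils $0.0360, chicken breast $0.1917.
Take 2 servings of oats: +108.0 mg calcium for $0.80 (total $0.80, still need 111.0 mg).
Take 1.48 servings of cottage cheese: +111.0 mg calcium for $1.33 (total $2.13, still need 0.0 mg).
Greedy by cheapest-per-mg is optimal for a single linear constraint, so the minimum cost is $2.13.

$2.13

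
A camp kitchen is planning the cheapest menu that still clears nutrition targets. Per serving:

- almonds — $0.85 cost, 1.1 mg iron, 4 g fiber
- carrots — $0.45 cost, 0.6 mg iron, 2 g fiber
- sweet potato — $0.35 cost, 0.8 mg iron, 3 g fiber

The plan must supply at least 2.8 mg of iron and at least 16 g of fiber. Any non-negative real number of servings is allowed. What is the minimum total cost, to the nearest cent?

Minimising a linear cost over {iron ≥ 2.8, fiber ≥ 16, servings ≥ 0} — the optimum is at a vertex, using one or two foods.
almonds only: max(2.8/1.1, 16/4) = 4 servings → $3.40.
carrots only: max(2.8/0.6, 16/2) = 8 servings → $3.60.
sweet potato only: max(2.8/0.8, 16/3) = 5.333 servings → $1.87.
almonds + carrots: the both-tight solution has a negative serving — not a feasible corner.
almonds + sweet potato: intersection lies outside the first quadrant.
carrots + sweet potato with both targets exact would need a negative amount; discard.
The minimum over all feasible corners is $1.87.

$1.87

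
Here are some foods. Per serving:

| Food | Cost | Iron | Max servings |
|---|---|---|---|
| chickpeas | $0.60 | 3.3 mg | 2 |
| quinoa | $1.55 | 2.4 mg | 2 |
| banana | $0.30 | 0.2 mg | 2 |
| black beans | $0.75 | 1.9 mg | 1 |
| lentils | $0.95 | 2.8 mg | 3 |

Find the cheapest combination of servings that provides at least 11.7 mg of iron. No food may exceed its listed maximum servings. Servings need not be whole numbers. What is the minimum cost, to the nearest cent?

Cost per mg of iron: chickpeas $0.1818, lentils $0.3393, black beans $0.3947, quinoa $0.6458, banana $1.5000.
Take 2 servings of chickpeas: +6.6 mg iron for $1.20 (total $1.20, still need 5.1 mg).
Take 1.821 servings of lentils: +5.1 mg iron for $1.73 (total $2.93, still need 0.0 mg).
Filling from the cheapest source first is optimal under one linear minimum: $2.93.

$2.93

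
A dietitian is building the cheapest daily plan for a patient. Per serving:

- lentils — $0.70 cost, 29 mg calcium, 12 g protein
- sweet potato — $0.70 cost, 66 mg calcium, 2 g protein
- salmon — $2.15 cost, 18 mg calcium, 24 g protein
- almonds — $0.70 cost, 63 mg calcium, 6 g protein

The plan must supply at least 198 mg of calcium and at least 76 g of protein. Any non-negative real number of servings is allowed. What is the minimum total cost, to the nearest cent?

$4.54

Compare the cost at each extreme point of the feasible region.
lentils only: max(198/29, 76/12) = 6.828 servings → $4.78.
sweet potato only: max(198/66, 76/2) = 38 servings → $26.60.
salmon only: max(198/18, 76/24) = 11 servings → $23.65.
almonds only: max(198/63, 76/6) = 12.67 servings → $8.87.
lentils + sweet potato with both tight: 6.294 servings and 0.2343 servings → $4.57.
lentils + salmon with both targets exact would need a negative amount; discard.
lentils + almonds with both tight: 6.186 servings and 0.2955 servings → $4.54.
sweet potato + salmon with both tight: 2.186 servings and 2.984 servings → $7.95.
sweet potato + almonds: intersection lies outside the first quadrant.
salmon + almonds with both tight: 2.564 servings and 2.41 servings → $7.20.
Cheapest feasible corner: $4.54.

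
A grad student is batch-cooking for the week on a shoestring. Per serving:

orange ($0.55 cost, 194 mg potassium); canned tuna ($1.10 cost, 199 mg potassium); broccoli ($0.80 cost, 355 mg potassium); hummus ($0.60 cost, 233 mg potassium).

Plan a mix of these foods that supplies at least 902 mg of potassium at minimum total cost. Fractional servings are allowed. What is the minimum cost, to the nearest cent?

Cost per mg of potassium: broccoli $0.0023, hummus $0.0026, orange $0.0028, canned tuna $0.0055.
With no serving limits, use only broccoli: 902 mg / 355 mg = 2.541 servings × $0.80 = $2.03.

$2.03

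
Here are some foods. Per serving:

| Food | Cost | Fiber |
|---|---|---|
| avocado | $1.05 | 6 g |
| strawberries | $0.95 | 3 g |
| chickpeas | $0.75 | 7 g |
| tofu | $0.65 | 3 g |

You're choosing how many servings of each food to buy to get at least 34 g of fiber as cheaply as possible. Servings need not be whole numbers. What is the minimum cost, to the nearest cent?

Cost per g of fiber: chickpeas $0.1071, avocado $0.1750, tofu $0.2167, strawberries $0.3167.
With no serving limits, use only chickpeas: 34 g / 7 g = 4.857 servings × $0.75 = $3.64.

$3.64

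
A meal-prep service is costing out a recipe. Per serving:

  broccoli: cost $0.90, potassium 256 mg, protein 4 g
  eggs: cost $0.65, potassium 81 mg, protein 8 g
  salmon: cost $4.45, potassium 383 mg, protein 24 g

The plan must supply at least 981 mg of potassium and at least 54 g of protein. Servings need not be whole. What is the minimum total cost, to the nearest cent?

Compare the cost at each extreme point of the feasible region.
broccoli only: max(981/256, 54/4) = 13.5 servings → $12.15.
eggs only: max(981/81, 54/8) = 12.11 servings → $7.87.
salmon only: max(981/383, 54/24) = 2.561 servings → $11.40.
broccoli + eggs with both tight: 2.015 servings and 5.742 servings → $5.55.
broccoli + salmon with both tight: 0.6206 servings and 2.147 servings → $10.11.
eggs + salmon with both targets exact would need a negative amount; discard.
Cheapest feasible corner: $5.55.

$5.55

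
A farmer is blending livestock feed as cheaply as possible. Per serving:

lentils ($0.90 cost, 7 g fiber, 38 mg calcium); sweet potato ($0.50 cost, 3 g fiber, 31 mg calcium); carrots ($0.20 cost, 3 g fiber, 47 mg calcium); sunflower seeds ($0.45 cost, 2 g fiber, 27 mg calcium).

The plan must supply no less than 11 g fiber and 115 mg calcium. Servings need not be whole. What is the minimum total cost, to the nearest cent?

$0.73

A basic optimal solution has at most two foods positive. Try each food alone and each pair with both targets met exactly.
lentils only: max(11/7, 115/38) = 3.026 servings → $2.72.
sweet potato only: max(11/3, 115/31) = 3.71 servings → $1.85.
carrots only: max(11/3, 115/47) = 3.667 servings → $0.73.
sunflower seeds only: max(11/2, 115/27) = 5.5 servings → $2.48.
lentils + sweet potato with both targets exact would need a negative amount; discard.
lentils + carrots with both tight: 0.8 servings and 1.8 servings → $1.08.
lentils + sunflower seeds with both tight: 0.5929 servings and 3.425 servings → $2.07.
sweet potato + carrots with both tight: 3.583 servings and 0.08333 servings → $1.81.
sweet potato + sunflower seeds with both tight: 3.526 servings and 0.2105 servings → $1.86.
carrots + sunflower seeds: intersection lies outside the first quadrant.
Cheapest feasible corner: $0.73.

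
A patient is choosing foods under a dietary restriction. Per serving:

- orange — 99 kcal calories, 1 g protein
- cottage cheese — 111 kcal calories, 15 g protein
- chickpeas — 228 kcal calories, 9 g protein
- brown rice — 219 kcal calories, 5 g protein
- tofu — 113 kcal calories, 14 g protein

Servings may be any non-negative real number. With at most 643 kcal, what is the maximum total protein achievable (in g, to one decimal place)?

86.9 g

Protein per kcal: cottage cheese 0.1351, tofu 0.1239, chickpeas 0.03947, brown rice 0.02283, orange 0.0101.
With no serving limits, spend the whole calories allowance on cottage cheese: 643 kcal / 111 kcal × 15 g = 86.9 g.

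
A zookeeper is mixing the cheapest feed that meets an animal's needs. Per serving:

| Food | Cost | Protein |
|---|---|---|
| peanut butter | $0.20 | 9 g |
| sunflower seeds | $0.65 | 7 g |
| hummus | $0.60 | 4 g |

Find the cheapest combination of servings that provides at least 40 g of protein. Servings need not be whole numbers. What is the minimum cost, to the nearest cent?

Cost per g of protein: peanut butter $0.0222, sunflower seeds $0.0929, hummus $0.1500.
With no serving limits, use only peanut butter: 40 g / 9 g = 4.444 servings × $0.20 = $0.89.

$0.89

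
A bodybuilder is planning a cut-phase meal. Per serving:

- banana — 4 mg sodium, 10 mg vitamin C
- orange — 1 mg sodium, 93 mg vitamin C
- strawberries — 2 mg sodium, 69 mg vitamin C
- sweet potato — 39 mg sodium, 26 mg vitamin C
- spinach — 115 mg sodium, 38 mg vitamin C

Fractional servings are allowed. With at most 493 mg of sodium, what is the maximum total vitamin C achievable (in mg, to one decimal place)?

Vitamin C per mg sodium: orange 93, strawberries 34.5, banana 2.5, sweet potato 0.6667, spinach 0.3304.
With no serving limits, spend the whole sodium allowance on orange: 493 mg / 1 mg × 93 mg = 45849.0 mg.

45849.0 mg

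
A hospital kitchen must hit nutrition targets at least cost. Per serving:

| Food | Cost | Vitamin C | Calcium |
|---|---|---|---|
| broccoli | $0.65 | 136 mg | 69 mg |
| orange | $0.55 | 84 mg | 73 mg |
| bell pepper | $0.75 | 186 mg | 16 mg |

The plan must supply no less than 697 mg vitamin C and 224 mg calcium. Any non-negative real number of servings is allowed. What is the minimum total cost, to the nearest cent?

This is a tiny linear program; its minimum lies at a vertex of the feasible set. List the vertices and price them.
broccoli only: max(697/136, 224/69) = 5.125 servings → $3.33.
orange only: max(697/84, 224/73) = 8.298 servings → $4.56.
bell pepper only: max(697/186, 224/16) = 14 servings → $10.50.
broccoli + orange with both targets exact would need a negative amount; discard.
broccoli + bell pepper with both tight: 2.863 servings and 1.654 servings → $3.10.
orange + bell pepper with both tight: 2.494 servings and 2.621 servings → $3.34.
So the least-cost plan costs $3.10.

$3.10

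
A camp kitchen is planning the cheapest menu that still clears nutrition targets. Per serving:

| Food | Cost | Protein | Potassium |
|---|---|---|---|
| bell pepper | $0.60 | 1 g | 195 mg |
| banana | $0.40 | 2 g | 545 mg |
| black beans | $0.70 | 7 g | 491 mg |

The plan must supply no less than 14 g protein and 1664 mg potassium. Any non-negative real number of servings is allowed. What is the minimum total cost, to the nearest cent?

A basic optimal solution has at most two foods positive. Try each food alone and each pair with both targets met exactly.
bell pepper only: max(14/1, 1664/195) = 14 servings → $8.40.
banana only: max(14/2, 1664/545) = 7 servings → $2.80.
black beans only: max(14/7, 1664/491) = 3.389 servings → $2.37.
bell pepper + banana with both targets exact would need a negative amount; discard.
bell pepper + black beans with both tight: 5.462 servings and 1.22 servings → $4.13.
banana + black beans with both tight: 1.685 servings and 1.519 servings → $1.74.
Cheapest feasible corner: $1.74.

$1.74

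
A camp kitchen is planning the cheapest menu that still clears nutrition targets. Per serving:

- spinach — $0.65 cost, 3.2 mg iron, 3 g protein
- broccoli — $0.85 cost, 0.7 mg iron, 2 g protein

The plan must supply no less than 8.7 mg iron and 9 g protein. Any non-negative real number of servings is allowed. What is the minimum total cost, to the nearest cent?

$1.95

Minimising a linear cost over {iron ≥ 8.7, protein ≥ 9, servings ≥ 0} — the optimum is at a vertex, using one or two foods.
spinach only: max(8.7/3.2, 9/3) = 3 servings → $1.95.
broccoli only: max(8.7/0.7, 9/2) = 12.43 servings → $10.56.
spinach + broccoli with both tight: 2.581 servings and 0.6279 servings → $2.21.
Cheapest feasible corner: $1.95.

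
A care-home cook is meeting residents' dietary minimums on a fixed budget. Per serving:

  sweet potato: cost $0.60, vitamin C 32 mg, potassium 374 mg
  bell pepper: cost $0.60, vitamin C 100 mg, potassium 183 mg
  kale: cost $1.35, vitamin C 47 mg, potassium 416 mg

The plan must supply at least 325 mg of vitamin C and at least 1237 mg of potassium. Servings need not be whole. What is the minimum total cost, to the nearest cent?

sweet potato only: max(325/32, 1237/374) = 10.16 servings → $6.09.
bell pepper only: max(325/100, 1237/183) = 6.76 servings → $4.06.
kale only: max(325/47, 1237/416) = 6.915 servings → $9.34.
sweet potato + bell pepper with both tight: 2.036 servings and 2.598 servings → $2.78.
sweet potato + kale: the both-tight solution has a negative serving — not a feasible corner.
bell pepper + kale with both tight: 2.335 servings and 1.946 servings → $4.03.
So the least-cost plan costs $2.78.

$2.78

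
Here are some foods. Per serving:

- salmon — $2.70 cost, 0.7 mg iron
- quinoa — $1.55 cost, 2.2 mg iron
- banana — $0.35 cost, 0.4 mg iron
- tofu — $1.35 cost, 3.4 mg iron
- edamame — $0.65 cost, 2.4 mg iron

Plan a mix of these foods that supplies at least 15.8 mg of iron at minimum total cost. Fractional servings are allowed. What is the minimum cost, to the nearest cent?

$4.28

Cost per mg of iron: edamame $0.2708, tofu $0.3971, quinoa $0.7045, banana $0.8750, salmon $3.8571.
With no serving limits, use only edamame: 15.8 mg / 2.4 mg = 6.583 servings × $0.65 = $4.28.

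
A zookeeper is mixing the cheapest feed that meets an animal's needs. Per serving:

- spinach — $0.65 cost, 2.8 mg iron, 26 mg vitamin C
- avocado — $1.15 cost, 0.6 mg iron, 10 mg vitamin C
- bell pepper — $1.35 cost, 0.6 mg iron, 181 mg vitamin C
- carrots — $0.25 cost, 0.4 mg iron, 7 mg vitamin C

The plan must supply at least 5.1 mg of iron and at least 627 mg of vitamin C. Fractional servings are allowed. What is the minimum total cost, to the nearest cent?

$5.18

The cheapest plan sits at a corner of the feasible region — with two constraints it uses at most two foods.
spinach only: max(5.1/2.8, 627/26) = 24.12 servings → $15.68.
avocado only: max(5.1/0.6, 627/10) = 62.7 servings → $72.11.
bell pepper only: max(5.1/0.6, 627/181) = 8.5 servings → $11.47.
carrots only: max(5.1/0.4, 627/7) = 89.57 servings → $22.39.
spinach + avocado: intersection lies outside the first quadrant.
spinach + bell pepper with both tight: 1.113 servings and 3.304 servings → $5.18.
spinach + carrots: intersection lies outside the first quadrant.
avocado + bell pepper with both tight: 5.33 servings and 3.17 servings → $10.41.
avocado + carrots: the both-tight solution has a negative serving — not a feasible corner.
bell pepper + carrots with both tight: 3.154 servings and 8.019 servings → $6.26.
So the least-cost plan costs $5.18.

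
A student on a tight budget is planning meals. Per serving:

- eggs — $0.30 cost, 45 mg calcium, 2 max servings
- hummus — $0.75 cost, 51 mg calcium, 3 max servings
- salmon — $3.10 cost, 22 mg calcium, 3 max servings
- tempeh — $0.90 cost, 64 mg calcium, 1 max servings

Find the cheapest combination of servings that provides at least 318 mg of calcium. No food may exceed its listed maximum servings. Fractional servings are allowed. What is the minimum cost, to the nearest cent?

Cost per mg of calcium: eggs $0.0067, tempeh $0.0141, hummus $0.0147, salmon $0.1409.
Take 2 servings of eggs: +90.0 mg calcium for $0.60 (total $0.60, still need 228.0 mg).
Take 1 serving of tempeh: +64.0 mg calcium for $0.90 (total $1.50, still need 164.0 mg).
Take 3 servings of hummus: +153.0 mg calcium for $2.25 (total $3.75, still need 11.0 mg).
Take 0.5 servings of salmon: +11.0 mg calcium for $1.55 (total $5.30, still need 0.0 mg).
Filling from the cheapest source first is optimal under one linear minimum: $5.30.

$5.30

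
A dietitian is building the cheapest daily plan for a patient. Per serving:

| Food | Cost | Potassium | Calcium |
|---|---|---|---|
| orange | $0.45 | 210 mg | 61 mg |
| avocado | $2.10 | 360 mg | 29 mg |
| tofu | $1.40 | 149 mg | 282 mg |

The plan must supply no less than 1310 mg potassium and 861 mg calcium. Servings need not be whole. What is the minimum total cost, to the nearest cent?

Compare the cost at each extreme point of the feasible region.
orange only: max(1310/210, 861/61) = 14.11 servings → $6.35.
avocado only: max(1310/360, 861/29) = 29.69 servings → $62.35.
tofu only: max(1310/149, 861/282) = 8.792 servings → $12.31.
orange + avocado: intersection lies outside the first quadrant.
orange + tofu with both tight: 4.81 servings and 2.013 servings → $4.98.
avocado + tofu with both tight: 2.481 servings and 2.798 servings → $9.13.
So the least-cost plan costs $4.98.

$4.98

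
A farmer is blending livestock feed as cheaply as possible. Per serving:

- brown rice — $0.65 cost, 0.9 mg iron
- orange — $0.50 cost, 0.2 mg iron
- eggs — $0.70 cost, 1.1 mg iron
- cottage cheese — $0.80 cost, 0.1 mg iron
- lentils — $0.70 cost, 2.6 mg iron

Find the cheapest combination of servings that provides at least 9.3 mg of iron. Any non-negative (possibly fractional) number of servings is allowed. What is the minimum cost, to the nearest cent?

Cost per mg of iron: lentils $0.2692, eggs $0.6364, brown rice $0.7222, orange $2.5000, cottage cheese $8.0000.
With no serving limits, use only lentils: 9.3 mg / 2.6 mg = 3.577 servings × $0.70 = $2.50.

$2.50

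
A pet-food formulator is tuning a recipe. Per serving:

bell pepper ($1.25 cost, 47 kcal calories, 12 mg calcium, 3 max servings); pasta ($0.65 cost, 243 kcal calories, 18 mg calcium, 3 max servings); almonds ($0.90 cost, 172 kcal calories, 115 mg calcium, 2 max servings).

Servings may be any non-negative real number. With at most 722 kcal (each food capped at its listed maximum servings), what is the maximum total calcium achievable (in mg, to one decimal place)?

283.6 mg

Calcium per kcal: almonds 0.6686, bell pepper 0.2553, pasta 0.07407.
Take 2 servings of almonds: uses 344 kcal, +230.0 mg calcium (running total 230.0 mg).
Take 3 servings of bell pepper: uses 141 kcal, +36.0 mg calcium (running total 266.0 mg).
Take 0.9753 servings of pasta: uses 237 kcal, +17.6 mg calcium (running total 283.6 mg).
Filling greedily by calcium-per-kcal is optimal for one linear limit, giving 283.6 mg.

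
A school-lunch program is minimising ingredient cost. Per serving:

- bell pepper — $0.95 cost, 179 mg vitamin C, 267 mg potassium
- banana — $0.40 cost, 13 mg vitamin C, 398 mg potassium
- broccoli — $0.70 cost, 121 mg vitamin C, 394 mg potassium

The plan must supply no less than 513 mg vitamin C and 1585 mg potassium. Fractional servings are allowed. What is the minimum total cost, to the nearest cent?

bell pepper only: max(513/179, 1585/267) = 5.936 servings → $5.64.
banana only: max(513/13, 1585/398) = 39.46 servings → $15.78.
broccoli only: max(513/121, 1585/394) = 4.24 servings → $2.97.
bell pepper + banana with both tight: 2.709 servings and 2.165 servings → $3.44.
bell pepper + broccoli with both tight: 0.2705 servings and 3.84 servings → $2.94.
banana + broccoli with both targets exact would need a negative amount; discard.
The minimum over all feasible corners is $2.94.

$2.94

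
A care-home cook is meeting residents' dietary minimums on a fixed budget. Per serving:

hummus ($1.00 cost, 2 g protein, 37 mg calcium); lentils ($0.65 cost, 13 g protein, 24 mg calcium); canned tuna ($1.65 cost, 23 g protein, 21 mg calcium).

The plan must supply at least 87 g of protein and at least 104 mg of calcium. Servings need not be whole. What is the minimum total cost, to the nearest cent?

hummus only: max(87/2, 104/37) = 43.5 servings → $43.50.
lentils only: max(87/13, 104/24) = 6.692 servings → $4.35.
canned tuna only: max(87/23, 104/21) = 4.952 servings → $8.17.
hummus + lentils: intersection lies outside the first quadrant.
hummus + canned tuna with both tight: 0.6984 servings and 3.722 servings → $6.84.
lentils + canned tuna with both tight: 2.025 servings and 2.638 servings → $5.67.
So the least-cost plan costs $4.35.

$4.35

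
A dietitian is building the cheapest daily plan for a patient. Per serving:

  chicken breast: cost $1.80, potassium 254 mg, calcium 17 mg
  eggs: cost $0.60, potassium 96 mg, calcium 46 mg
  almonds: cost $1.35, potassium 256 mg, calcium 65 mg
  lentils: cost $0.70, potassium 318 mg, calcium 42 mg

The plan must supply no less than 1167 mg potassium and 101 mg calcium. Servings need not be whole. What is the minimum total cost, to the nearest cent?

Minimising a linear cost over {potassium ≥ 1167, calcium ≥ 101, servings ≥ 0} — the optimum is at a vertex, using one or two foods.
chicken breast only: max(1167/254, 101/17) = 5.941 servings → $10.69.
eggs only: max(1167/96, 101/46) = 12.16 servings → $7.29.
almonds only: max(1167/256, 101/65) = 4.559 servings → $6.15.
lentils only: max(1167/318, 101/42) = 3.67 servings → $2.57.
chicken breast + eggs with both tight: 4.376 servings and 0.5785 servings → $8.22.
chicken breast + almonds with both tight: 4.112 servings and 0.4783 servings → $8.05.
chicken breast + lentils with both tight: 3.211 servings and 1.105 servings → $6.55.
eggs + almonds: intersection lies outside the first quadrant.
eggs + lentils: intersection lies outside the first quadrant.
almonds + lentils: intersection lies outside the first quadrant.
So the least-cost plan costs $2.57.

$2.57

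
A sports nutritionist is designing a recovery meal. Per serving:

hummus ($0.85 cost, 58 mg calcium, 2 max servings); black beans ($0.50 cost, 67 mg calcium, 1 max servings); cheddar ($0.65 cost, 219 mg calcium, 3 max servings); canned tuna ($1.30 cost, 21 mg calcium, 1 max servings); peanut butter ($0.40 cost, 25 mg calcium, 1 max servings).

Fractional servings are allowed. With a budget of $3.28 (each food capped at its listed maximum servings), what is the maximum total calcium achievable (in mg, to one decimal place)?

Calcium per dollar: cheddar 336.9, black beans 134, hummus 68.24, peanut butter 62.5, canned tuna 16.15.
Take 3 servings of cheddar: spends $1.95, +657.0 mg calcium (running total 657.0 mg).
Take 1 serving of black beans: spends $0.50, +67.0 mg calcium (running total 724.0 mg).
Take 0.9765 servings of hummus: spends $0.83, +56.6 mg calcium (running total 780.6 mg).
Filling greedily by calcium-per-dollar is optimal for one linear limit, giving 780.6 mg.

780.6 mg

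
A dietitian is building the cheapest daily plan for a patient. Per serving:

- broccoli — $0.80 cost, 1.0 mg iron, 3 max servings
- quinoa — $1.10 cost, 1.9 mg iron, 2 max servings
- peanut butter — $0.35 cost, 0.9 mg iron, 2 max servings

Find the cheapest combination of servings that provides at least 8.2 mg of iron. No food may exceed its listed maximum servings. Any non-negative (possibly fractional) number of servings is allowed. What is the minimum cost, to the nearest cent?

$4.98

Cost per mg of iron: peanut butter $0.3889, quinoa $0.5789, broccoli $0.8000.
Take 2 servings of peanut butter: +1.8 mg iron for $0.70 (total $0.70, still need 6.4 mg).
Take 2 servings of quinoa: +3.8 mg iron for $2.20 (total $2.90, still need 2.6 mg).
Take 2.6 servings of broccoli: +2.6 mg iron for $2.08 (total $4.98, still need 0.0 mg).
Greedy by cheapest-per-mg is optimal for a single linear constraint, so the minimum cost is $4.98.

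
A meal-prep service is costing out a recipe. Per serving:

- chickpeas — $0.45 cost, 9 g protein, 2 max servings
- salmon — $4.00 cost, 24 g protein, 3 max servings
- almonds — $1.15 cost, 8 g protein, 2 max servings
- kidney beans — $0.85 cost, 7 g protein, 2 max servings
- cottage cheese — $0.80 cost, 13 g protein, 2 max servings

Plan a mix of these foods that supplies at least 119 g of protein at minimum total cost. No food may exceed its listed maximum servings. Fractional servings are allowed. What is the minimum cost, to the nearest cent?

Cost per g of protein: chickpeas $0.0500, cottage cheese $0.0615, kidney beans $0.1214, almonds $0.1437, salmon $0.1667.
Take 2 servings of chickpeas: +18.0 g protein for $0.90 (total $0.90, still need 101.0 g).
Take 2 servings of cottage cheese: +26.0 g protein for $1.60 (total $2.50, still need 75.0 g).
Take 2 servings of kidney beans: +14.0 g protein for $1.70 (total $4.20, still need 61.0 g).
Take 2 servings of almonds: +16.0 g protein for $2.30 (total $6.50, still need 45.0 g).
Take 1.875 servings of salmon: +45.0 g protein for $7.50 (total $14.00, still need 0.0 g).
Greedy by cheapest-per-g is optimal for a single linear constraint, so the minimum cost is $14.00.

$14.00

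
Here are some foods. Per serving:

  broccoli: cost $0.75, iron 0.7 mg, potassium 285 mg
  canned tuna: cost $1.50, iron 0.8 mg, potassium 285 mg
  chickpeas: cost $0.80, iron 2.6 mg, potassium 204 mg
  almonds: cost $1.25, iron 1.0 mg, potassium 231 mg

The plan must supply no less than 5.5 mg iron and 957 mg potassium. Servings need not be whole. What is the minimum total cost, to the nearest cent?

This is a tiny linear program; its minimum lies at a vertex of the feasible set. List the vertices and price them.
broccoli only: max(5.5/0.7, 957/285) = 7.857 servings → $5.89.
canned tuna only: max(5.5/0.8, 957/285) = 6.875 servings → $10.31.
chickpeas only: max(5.5/2.6, 957/204) = 4.691 servings → $3.75.
almonds only: max(5.5/1.0, 957/231) = 5.5 servings → $6.88.
broccoli + canned tuna: the both-tight solution has a negative serving — not a feasible corner.
broccoli + chickpeas with both tight: 2.284 servings and 1.501 servings → $2.91.
broccoli + almonds: intersection lies outside the first quadrant.
canned tuna + chickpeas with both tight: 2.364 servings and 1.388 servings → $4.66.
canned tuna + almonds with both targets exact would need a negative amount; discard.
chickpeas + almonds with both tight: 0.7905 servings and 3.445 servings → $4.94.
So the least-cost plan costs $2.91.

$2.91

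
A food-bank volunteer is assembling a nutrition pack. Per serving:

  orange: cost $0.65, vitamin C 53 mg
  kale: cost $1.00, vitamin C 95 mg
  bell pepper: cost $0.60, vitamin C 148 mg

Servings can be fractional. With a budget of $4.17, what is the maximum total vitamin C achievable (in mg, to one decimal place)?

Vitamin C per dollar: bell pepper 246.7, kale 95, orange 81.54.
With no serving limits, spend the whole cost allowance on bell pepper: $4.17 / $0.60 × 148 mg = 1028.6 mg.

1028.6 mg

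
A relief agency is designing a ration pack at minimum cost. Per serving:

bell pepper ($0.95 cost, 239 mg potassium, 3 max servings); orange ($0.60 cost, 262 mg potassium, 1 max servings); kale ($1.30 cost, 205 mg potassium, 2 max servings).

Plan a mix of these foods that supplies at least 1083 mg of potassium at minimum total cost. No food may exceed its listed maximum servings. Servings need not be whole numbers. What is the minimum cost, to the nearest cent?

Cost per mg of potassium: orange $0.0023, bell pepper $0.0040, kale $0.0063.
Take 1 serving of orange: +262.0 mg potassium for $0.60 (total $0.60, still need 821.0 mg).
Take 3 servings of bell pepper: +717.0 mg potassium for $2.85 (total $3.45, still need 104.0 mg).
Take 0.5073 servings of kale: +104.0 mg potassium for $0.66 (total $4.11, still need 0.0 mg).
Filling from the cheapest source first is optimal under one linear minimum: $4.11.

$4.11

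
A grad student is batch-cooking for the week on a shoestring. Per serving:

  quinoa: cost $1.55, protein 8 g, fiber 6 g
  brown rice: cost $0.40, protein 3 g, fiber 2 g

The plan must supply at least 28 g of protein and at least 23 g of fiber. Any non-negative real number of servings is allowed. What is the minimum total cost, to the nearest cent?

$4.60

Compare the cost at each extreme point of the feasible region.
quinoa only: max(28/8, 23/6) = 3.833 servings → $5.94.
brown rice only: max(28/3, 23/2) = 11.5 servings → $4.60.
quinoa + brown rice: the both-tight solution has a negative serving — not a feasible corner.
Cheapest feasible corner: $4.60.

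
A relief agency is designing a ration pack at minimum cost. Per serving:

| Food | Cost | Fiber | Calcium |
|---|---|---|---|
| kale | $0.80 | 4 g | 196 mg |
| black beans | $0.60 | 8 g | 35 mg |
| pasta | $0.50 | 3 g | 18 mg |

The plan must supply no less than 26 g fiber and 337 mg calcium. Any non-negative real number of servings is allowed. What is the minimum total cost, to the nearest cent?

Compare the cost at each extreme point of the feasible region.
kale only: max(26/4, 337/196) = 6.5 servings → $5.20.
black beans only: max(26/8, 337/35) = 9.629 servings → $5.78.
pasta only: max(26/3, 337/18) = 18.72 servings → $9.36.
kale + black beans with both tight: 1.251 servings and 2.625 servings → $2.58.
kale + pasta with both tight: 1.052 servings and 7.264 servings → $4.47.
black beans + pasta with both targets exact would need a negative amount; discard.
Cheapest feasible corner: $2.58.

$2.58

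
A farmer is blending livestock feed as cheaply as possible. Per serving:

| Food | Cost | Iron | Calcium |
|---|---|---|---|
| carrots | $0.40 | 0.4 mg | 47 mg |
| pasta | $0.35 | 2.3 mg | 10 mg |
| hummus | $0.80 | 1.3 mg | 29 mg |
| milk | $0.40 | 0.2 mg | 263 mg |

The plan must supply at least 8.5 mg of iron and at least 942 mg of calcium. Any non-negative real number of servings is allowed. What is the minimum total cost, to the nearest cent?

$2.57

Minimising a linear cost over {iron ≥ 8.5, calcium ≥ 942, servings ≥ 0} — the optimum is at a vertex, using one or two foods.
carrots only: max(8.5/0.4, 942/47) = 21.25 servings → $8.50.
pasta only: max(8.5/2.3, 942/10) = 94.2 servings → $32.97.
hummus only: max(8.5/1.3, 942/29) = 32.48 servings → $25.99.
milk only: max(8.5/0.2, 942/263) = 42.5 servings → $17.00.
carrots + pasta with both tight: 20 servings and 0.2181 servings → $8.07.
carrots + hummus with both tight: 19.76 servings and 0.4586 servings → $8.27.
carrots + milk: intersection lies outside the first quadrant.
pasta + hummus: intersection lies outside the first quadrant.
pasta + milk with both tight: 3.395 servings and 3.453 servings → $2.57.
hummus + milk with both tight: 6.091 servings and 2.91 servings → $6.04.
The minimum over all feasible corners is $2.57.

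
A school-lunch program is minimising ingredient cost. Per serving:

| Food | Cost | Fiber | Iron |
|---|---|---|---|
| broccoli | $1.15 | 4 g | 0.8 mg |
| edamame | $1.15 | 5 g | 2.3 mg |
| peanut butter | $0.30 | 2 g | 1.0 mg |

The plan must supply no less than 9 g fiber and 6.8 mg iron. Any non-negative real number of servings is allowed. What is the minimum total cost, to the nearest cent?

$2.04

For a min-cost LP with two ≥-constraints, a basic feasible solution has at most two positive variables.
broccoli only: max(9/4, 6.8/0.8) = 8.5 servings → $9.78.
edamame only: max(9/5, 6.8/2.3) = 2.957 servings → $3.40.
peanut butter only: max(9/2, 6.8/1.0) = 6.8 servings → $2.04.
broccoli + edamame: the both-tight solution has a negative serving — not a feasible corner.
broccoli + peanut butter: the both-tight solution has a negative serving — not a feasible corner.
edamame + peanut butter with both targets exact would need a negative amount; discard.
So the least-cost plan costs $2.04.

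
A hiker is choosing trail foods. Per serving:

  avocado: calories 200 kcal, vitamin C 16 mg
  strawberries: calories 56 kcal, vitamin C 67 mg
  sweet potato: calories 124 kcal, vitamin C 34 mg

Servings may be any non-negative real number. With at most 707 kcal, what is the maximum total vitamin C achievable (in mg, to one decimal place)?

Vitamin C per kcal: strawberries 1.196, sweet potato 0.2742, avocado 0.08.
With no serving limits, spend the whole calories allowance on strawberries: 707 kcal / 56 kcal × 67 mg = 845.9 mg.

845.9 mg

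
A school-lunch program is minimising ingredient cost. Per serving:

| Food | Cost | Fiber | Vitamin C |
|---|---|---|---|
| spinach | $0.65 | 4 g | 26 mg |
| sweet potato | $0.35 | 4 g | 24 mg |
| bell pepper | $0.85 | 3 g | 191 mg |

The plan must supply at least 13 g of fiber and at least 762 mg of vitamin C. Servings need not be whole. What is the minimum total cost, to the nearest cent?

At the optimum either one food covers both requirements or two foods hit both targets exactly; no other combination can be cheaper.
spinach only: max(13/4, 762/26) = 29.31 servings → $19.05.
sweet potato only: max(13/4, 762/24) = 31.75 servings → $11.11.
bell pepper only: max(13/3, 762/191) = 4.333 servings → $3.68.
spinach + sweet potato: intersection lies outside the first quadrant.
spinach + bell pepper with both tight: 0.2872 servings and 3.95 servings → $3.54.
sweet potato + bell pepper with both tight: 0.2847 servings and 3.954 servings → $3.46.
Cheapest feasible corner: $3.46.

$3.46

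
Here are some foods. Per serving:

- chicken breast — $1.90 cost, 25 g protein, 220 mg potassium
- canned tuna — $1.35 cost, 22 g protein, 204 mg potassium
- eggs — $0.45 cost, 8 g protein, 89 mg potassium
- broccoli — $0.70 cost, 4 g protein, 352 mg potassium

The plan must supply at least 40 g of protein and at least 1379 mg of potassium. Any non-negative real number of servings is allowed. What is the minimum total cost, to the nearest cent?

$3.69

chicken breast only: max(40/25, 1379/220) = 6.268 servings → $11.91.
canned tuna only: max(40/22, 1379/204) = 6.76 servings → $9.13.
eggs only: max(40/8, 1379/89) = 15.49 servings → $6.97.
broccoli only: max(40/4, 1379/352) = 10 servings → $7.00.
chicken breast + canned tuna with both targets exact would need a negative amount; discard.
chicken breast + eggs: the both-tight solution has a negative serving — not a feasible corner.
chicken breast + broccoli with both tight: 1.081 servings and 3.242 servings → $4.32.
canned tuna + eggs with both targets exact would need a negative amount; discard.
canned tuna + broccoli with both tight: 1.236 servings and 3.201 servings → $3.91.
eggs + broccoli with both tight: 3.481 servings and 3.037 servings → $3.69.
So the least-cost plan costs $3.69.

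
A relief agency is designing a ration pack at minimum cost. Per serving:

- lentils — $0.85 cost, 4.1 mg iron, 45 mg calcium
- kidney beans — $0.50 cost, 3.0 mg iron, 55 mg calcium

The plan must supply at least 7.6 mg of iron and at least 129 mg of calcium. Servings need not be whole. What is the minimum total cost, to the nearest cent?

$1.27

For a min-cost LP with two ≥-constraints, a basic feasible solution has at most two positive variables.
lentils only: max(7.6/4.1, 129/45) = 2.867 servings → $2.44.
kidney beans only: max(7.6/3.0, 129/55) = 2.533 servings → $1.27.
lentils + kidney beans with both tight: 0.3425 servings and 2.065 servings → $1.32.
So the least-cost plan costs $1.27.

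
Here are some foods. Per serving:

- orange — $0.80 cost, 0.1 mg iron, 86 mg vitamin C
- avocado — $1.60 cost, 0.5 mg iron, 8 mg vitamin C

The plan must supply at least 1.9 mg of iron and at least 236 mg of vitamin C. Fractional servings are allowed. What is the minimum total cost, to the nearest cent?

$7.25

This is a tiny linear program; its minimum lies at a vertex of the feasible set. List the vertices and price them.
orange only: max(1.9/0.1, 236/86) = 19 servings → $15.20.
avocado only: max(1.9/0.5, 236/8) = 29.5 servings → $47.20.
orange + avocado with both tight: 2.436 servings and 3.313 servings → $7.25.
So the least-cost plan costs $7.25.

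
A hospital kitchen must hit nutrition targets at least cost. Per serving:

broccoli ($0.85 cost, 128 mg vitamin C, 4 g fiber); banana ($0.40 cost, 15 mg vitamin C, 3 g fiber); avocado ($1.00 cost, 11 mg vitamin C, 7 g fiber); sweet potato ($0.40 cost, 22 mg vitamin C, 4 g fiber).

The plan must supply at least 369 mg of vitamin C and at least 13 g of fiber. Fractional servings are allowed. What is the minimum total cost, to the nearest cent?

Two binding constraints pin down two serving amounts, so the optimal mix uses at most two foods. The candidates are each food alone (scaled to the tighter of vitamin C/fiber) and each pair with both constraints tight.
broccoli only: max(369/128, 13/4) = 3.25 servings → $2.76.
banana only: max(369/15, 13/3) = 24.6 servings → $9.84.
avocado only: max(369/11, 13/7) = 33.55 servings → $33.55.
sweet potato only: max(369/22, 13/4) = 16.77 servings → $6.71.
broccoli + banana with both tight: 2.815 servings and 0.5802 servings → $2.62.
broccoli + avocado with both tight: 2.864 servings and 0.2207 servings → $2.65.
broccoli + sweet potato with both tight: 2.807 servings and 0.4434 servings → $2.56.
banana + avocado: intersection lies outside the first quadrant.
banana + sweet potato with both targets exact would need a negative amount; discard.
avocado + sweet potato: the both-tight solution has a negative serving — not a feasible corner.
The minimum over all feasible corners is $2.56.

$2.56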